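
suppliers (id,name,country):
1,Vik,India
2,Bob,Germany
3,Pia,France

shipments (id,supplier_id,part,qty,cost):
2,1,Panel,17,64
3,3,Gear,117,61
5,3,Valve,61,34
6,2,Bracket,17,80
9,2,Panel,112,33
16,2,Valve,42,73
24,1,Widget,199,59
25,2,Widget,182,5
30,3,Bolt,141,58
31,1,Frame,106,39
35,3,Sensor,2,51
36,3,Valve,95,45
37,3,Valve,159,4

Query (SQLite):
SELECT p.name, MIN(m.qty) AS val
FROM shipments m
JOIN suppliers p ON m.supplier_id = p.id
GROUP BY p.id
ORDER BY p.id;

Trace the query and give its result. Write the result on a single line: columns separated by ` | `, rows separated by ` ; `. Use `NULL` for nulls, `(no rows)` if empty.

Join each shipments row to its suppliers via supplier_id.
Group joined rows by suppliers.id; compute MIN(m.qty) per group.
  1: ids {2, 24, 31} → MIN(m.qty)=17
  2: ids {6, 9, 16, 25} → MIN(m.qty)=17
  3: ids {3, 5, 30, 35, 36, 37} → MIN(m.qty)=2

Vik | 17 ; Bob | 17 ; Pia | 2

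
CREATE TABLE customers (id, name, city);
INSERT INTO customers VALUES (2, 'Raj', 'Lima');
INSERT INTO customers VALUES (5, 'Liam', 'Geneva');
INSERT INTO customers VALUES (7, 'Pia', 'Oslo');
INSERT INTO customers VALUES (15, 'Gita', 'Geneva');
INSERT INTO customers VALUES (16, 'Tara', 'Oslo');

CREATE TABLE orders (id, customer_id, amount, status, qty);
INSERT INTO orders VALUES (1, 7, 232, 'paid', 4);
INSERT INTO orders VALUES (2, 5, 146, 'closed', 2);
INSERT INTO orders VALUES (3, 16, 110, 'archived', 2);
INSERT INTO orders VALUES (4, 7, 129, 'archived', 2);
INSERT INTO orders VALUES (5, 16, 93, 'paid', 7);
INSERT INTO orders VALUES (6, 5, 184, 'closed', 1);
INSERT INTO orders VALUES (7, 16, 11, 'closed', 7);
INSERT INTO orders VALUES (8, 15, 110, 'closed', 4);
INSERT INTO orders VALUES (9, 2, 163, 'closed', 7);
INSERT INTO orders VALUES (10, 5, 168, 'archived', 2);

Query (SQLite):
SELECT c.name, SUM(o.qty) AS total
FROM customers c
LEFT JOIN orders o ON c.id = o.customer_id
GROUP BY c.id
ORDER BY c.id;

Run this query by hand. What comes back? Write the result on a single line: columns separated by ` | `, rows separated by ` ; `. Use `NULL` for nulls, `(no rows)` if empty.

LEFT JOIN keeps every customers row; unmatched ones get NULL for orders columns.
Group by customers.id and compute SUM(o.qty). SUM over an all-NULL group is NULL.
  2: ids {9} → SUM(o.qty)=7
  5: ids {2, 6, 10} → SUM(o.qty)=5
  7: ids {1, 4} → SUM(o.qty)=6
  15: ids {8} → SUM(o.qty)=4
  16: ids {3, 5, 7} → SUM(o.qty)=16

Raj | 7 ; Liam | 5 ; Pia | 6 ; Gita | 4 ; Tara | 16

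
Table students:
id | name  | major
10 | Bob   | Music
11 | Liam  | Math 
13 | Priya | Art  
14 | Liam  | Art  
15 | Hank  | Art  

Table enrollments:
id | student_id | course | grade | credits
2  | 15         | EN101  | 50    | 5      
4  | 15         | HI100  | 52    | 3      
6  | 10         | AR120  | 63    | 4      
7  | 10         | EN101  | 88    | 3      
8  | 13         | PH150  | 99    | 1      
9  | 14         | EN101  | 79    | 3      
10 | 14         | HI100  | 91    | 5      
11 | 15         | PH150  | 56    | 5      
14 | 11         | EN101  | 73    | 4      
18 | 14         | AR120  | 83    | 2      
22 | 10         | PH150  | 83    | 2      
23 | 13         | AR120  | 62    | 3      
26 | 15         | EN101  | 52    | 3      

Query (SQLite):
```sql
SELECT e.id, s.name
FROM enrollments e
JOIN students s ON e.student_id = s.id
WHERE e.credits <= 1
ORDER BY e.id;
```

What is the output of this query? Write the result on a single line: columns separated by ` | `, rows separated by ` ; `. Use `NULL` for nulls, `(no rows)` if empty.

Each enrollments row matches the students row where student_id = students.id.
Then keep rows with e.credits <= 1.

8 | Priya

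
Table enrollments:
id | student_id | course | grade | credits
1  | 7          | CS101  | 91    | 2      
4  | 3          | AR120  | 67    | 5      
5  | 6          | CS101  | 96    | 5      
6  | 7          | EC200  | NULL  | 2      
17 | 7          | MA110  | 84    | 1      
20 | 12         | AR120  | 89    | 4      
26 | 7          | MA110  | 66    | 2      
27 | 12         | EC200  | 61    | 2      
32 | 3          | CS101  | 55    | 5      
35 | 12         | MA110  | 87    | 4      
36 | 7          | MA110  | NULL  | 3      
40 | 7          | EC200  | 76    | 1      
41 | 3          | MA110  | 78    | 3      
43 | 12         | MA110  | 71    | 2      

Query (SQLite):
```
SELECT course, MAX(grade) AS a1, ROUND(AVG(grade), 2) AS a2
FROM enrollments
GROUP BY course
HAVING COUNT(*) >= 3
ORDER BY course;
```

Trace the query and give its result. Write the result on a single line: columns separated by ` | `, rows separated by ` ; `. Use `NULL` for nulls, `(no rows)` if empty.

Group enrollments by course.
Per group compute: MAX(grade), ROUND(AVG(grade), 2).
HAVING: drop groups with fewer than 3 rows.
  AR120: ids {4, 20} → MAX(grade)=89, ROUND(AVG(grade), 2)=78
  CS101: ids {1, 5, 32} → MAX(grade)=96, ROUND(AVG(grade), 2)=80.67
  EC200: ids {6, 27, 40} → MAX(grade)=76, ROUND(AVG(grade), 2)=68.5
  MA110: ids {17, 26, 35, 36, 41, 43} → MAX(grade)=87, ROUND(AVG(grade), 2)=77.2

CS101 | 96 | 80.67 ; EC200 | 76 | 68.5 ; MA110 | 87 | 77.2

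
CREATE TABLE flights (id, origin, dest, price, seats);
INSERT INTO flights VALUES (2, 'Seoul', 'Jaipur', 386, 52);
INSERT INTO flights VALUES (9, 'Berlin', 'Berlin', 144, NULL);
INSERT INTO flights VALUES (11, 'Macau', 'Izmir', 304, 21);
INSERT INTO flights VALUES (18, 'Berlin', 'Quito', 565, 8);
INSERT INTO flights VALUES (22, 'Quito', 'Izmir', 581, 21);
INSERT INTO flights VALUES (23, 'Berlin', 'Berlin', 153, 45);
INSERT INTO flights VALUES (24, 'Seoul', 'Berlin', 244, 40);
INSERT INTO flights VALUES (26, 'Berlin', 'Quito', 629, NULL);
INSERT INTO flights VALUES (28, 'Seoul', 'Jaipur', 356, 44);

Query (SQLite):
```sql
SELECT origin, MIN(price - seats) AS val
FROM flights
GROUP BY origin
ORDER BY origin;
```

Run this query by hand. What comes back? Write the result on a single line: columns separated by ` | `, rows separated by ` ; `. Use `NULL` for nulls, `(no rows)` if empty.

For each row compute price - seats.
Group by origin; take MIN of the expression per group.
  Berlin: ids {9, 18, 23, 26} → MIN(price - seats)=108
  Macau: ids {11} → MIN(price - seats)=283
  Quito: ids {22} → MIN(price - seats)=560
  Seoul: ids {2, 24, 28} → MIN(price - seats)=204

Berlin | 108 ; Macau | 283 ; Quito | 560 ; Seoul | 204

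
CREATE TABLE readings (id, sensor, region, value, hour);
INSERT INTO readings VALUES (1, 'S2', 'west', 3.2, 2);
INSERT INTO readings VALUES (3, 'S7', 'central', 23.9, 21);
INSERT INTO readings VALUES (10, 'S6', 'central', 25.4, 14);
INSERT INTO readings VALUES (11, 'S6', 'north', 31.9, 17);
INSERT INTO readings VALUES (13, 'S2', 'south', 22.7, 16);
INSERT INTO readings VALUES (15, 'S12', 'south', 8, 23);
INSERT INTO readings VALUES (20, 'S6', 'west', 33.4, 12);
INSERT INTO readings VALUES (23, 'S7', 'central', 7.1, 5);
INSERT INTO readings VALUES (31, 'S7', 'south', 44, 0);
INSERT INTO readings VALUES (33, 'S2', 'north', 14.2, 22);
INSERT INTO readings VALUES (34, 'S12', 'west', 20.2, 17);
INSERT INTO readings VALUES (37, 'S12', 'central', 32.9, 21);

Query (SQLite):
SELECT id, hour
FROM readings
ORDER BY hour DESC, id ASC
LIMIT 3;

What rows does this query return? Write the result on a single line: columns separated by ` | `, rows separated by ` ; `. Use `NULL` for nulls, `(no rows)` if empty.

Sort by hour desc, tiebreak id asc: (23, id=15), (22, id=33), (21, id=3), (21, id=37), (17, id=11), (17, id=34) …. Take first 3.

15 | 23 ; 33 | 22 ; 3 | 21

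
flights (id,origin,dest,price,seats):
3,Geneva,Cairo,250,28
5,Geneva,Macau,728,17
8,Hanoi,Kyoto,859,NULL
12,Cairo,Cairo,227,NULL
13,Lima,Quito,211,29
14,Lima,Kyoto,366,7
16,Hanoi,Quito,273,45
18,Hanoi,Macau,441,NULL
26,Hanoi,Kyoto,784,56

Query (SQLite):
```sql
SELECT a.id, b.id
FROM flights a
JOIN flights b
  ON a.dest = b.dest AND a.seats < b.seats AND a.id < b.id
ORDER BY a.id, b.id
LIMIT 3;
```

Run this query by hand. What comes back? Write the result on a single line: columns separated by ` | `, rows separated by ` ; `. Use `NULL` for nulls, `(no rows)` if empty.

13 | 16 ; 14 | 26

Pairs (a,b) with same dest, a.seats < b.seats, a.id < b.id.
dest groups: Cairo:{3,12} Kyoto:{8,14,26} Macau:{5,18} Quito:{13,16}
Ordered by (a.id, b.id); first 3.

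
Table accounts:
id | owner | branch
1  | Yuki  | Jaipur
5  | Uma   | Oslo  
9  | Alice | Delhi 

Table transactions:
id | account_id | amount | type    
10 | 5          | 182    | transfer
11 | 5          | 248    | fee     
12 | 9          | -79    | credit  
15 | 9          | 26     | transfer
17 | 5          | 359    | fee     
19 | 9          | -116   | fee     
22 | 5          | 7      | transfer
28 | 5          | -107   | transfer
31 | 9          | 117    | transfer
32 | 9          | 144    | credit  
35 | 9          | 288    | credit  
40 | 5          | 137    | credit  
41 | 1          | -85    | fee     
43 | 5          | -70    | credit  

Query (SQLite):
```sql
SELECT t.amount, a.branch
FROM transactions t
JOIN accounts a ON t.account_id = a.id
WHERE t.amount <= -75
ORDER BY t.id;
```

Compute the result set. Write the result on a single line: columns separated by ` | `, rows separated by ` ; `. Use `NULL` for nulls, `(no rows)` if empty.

-79 | Delhi ; -116 | Delhi ; -107 | Oslo ; -85 | Jaipur

Each transactions row matches the accounts row where account_id = accounts.id.
Then keep rows with t.amount <= -75.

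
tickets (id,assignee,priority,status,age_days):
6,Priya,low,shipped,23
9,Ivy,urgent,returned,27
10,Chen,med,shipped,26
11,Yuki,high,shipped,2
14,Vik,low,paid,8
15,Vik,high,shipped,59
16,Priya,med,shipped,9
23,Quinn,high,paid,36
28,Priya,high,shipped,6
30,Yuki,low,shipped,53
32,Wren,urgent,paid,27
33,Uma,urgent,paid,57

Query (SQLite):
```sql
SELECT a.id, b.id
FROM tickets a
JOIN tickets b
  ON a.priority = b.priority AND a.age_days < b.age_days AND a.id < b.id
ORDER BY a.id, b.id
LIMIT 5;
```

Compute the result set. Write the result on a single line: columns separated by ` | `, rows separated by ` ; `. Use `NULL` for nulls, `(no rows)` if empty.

Pairs (a,b) with same priority, a.age_days < b.age_days, a.id < b.id.
priority groups: high:{11,15,23,28} low:{6,14,30} med:{10,16} urgent:{9,32,33}
Ordered by (a.id, b.id); first 5.

6 | 30 ; 9 | 33 ; 11 | 15 ; 11 | 23 ; 11 | 28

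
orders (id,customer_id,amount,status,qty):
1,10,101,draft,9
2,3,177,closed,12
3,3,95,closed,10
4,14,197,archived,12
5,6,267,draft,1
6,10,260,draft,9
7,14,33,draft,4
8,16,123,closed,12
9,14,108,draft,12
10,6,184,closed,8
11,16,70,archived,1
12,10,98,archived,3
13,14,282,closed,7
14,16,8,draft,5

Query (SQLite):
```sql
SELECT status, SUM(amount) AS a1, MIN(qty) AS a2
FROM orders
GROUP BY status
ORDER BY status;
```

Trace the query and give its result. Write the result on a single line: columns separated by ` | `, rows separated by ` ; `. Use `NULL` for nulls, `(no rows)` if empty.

archived | 365 | 1 ; closed | 861 | 7 ; draft | 777 | 1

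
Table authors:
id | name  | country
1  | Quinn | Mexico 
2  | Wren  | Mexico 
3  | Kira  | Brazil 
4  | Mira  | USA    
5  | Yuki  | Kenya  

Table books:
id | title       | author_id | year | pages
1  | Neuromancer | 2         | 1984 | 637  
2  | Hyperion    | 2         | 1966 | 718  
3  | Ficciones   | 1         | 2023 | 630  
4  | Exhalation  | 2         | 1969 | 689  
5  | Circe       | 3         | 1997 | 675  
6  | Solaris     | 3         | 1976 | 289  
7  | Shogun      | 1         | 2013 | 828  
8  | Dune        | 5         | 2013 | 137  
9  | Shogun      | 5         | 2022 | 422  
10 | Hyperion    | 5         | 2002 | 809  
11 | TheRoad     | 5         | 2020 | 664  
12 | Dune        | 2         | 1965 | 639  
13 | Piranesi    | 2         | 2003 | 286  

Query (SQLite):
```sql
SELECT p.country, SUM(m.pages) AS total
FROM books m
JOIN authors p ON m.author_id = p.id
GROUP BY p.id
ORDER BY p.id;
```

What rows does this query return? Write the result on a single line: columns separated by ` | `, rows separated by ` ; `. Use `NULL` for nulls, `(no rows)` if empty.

Join each books row to its authors via author_id.
Group joined rows by authors.id; compute SUM(m.pages) per group.
  1: ids {3, 7} → SUM(m.pages)=1458
  2: ids {1, 2, 4, 12, 13} → SUM(m.pages)=2969
  3: ids {5, 6} → SUM(m.pages)=964
  5: ids {8, 9, 10, 11} → SUM(m.pages)=2032

Mexico | 1458 ; Mexico | 2969 ; Brazil | 964 ; Kenya | 2032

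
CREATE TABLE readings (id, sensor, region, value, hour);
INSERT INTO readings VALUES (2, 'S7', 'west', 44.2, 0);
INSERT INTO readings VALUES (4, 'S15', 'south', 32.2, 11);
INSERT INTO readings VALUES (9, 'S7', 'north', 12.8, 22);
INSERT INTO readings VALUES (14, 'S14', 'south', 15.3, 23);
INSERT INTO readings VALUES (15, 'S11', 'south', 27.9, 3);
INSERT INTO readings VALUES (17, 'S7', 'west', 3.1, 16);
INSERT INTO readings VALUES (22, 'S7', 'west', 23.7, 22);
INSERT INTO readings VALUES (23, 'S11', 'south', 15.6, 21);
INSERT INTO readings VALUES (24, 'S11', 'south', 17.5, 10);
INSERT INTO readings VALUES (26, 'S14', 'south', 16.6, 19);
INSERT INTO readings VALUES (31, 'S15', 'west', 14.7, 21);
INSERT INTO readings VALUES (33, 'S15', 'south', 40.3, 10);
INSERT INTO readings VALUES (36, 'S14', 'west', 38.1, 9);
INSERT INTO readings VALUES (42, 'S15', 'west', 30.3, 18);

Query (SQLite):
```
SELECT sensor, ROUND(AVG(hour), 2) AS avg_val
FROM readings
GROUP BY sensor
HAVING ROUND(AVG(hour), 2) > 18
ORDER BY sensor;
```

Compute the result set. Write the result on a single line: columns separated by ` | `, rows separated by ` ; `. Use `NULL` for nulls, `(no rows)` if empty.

(no rows)

Partition readings by sensor; compute ROUND(AVG(hour), 2) within each group.
HAVING: keep groups where ROUND(AVG(hour), 2) > 18.
  S11: ids {15, 23, 24} → ROUND(AVG(hour), 2)=11.33
  S14: ids {14, 26, 36} → ROUND(AVG(hour), 2)=17
  S15: ids {4, 31, 33, 42} → ROUND(AVG(hour), 2)=15
  S7: ids {2, 9, 17, 22} → ROUND(AVG(hour), 2)=15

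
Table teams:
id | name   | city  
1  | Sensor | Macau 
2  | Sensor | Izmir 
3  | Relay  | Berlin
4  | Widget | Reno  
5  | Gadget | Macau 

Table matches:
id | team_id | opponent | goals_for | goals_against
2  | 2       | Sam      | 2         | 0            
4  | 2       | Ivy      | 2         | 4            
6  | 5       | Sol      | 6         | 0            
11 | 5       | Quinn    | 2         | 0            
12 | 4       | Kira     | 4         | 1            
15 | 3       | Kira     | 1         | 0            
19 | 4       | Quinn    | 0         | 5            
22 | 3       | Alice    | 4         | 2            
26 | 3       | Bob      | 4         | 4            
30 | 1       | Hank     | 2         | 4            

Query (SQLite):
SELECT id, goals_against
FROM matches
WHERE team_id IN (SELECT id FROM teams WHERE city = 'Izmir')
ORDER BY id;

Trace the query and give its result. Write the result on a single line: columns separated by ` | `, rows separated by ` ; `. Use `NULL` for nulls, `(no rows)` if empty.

2 | 0 ; 4 | 4

Inner query: teams.id where city = 'Izmir'.
Outer: keep matches rows whose team_id is in that set.
Inner query → {2}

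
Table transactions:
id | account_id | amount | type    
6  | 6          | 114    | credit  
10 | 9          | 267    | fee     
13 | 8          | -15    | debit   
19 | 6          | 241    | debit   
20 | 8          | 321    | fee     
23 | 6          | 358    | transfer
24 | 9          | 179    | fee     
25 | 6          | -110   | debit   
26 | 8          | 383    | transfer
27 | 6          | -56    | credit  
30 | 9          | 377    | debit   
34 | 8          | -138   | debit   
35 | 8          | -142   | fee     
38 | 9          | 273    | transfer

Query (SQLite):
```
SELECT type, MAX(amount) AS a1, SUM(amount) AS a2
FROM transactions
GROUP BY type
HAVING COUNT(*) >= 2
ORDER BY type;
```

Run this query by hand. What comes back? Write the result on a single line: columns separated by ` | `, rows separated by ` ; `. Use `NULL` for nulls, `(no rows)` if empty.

credit | 114 | 58 ; debit | 377 | 355 ; fee | 321 | 625 ; transfer | 383 | 1014

Group transactions by type.
Per group compute: MAX(amount), SUM(amount).
HAVING: drop groups with fewer than 2 rows.
  credit: ids {6, 27} → MAX(amount)=114, SUM(amount)=58
  debit: ids {13, 19, 25, 30, 34} → MAX(amount)=377, SUM(amount)=355
  fee: ids {10, 20, 24, 35} → MAX(amount)=321, SUM(amount)=625
  transfer: ids {23, 26, 38} → MAX(amount)=383, SUM(amount)=1014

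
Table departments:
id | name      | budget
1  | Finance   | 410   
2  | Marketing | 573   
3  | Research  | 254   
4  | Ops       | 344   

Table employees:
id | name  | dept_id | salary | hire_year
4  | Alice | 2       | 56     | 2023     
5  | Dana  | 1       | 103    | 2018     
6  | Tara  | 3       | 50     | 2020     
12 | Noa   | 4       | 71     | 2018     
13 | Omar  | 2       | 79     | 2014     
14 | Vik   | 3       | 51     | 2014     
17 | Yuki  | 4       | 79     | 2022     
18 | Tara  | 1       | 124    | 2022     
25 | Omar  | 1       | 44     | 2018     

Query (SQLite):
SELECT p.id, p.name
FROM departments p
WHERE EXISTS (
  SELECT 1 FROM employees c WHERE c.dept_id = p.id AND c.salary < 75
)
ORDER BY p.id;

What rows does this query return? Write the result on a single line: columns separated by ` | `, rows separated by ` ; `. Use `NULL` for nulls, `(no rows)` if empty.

1 | Finance ; 2 | Marketing ; 3 | Research ; 4 | Ops

For each departments row, check whether any employees with matching dept_id has salary < 75.
Keep rows where that is true.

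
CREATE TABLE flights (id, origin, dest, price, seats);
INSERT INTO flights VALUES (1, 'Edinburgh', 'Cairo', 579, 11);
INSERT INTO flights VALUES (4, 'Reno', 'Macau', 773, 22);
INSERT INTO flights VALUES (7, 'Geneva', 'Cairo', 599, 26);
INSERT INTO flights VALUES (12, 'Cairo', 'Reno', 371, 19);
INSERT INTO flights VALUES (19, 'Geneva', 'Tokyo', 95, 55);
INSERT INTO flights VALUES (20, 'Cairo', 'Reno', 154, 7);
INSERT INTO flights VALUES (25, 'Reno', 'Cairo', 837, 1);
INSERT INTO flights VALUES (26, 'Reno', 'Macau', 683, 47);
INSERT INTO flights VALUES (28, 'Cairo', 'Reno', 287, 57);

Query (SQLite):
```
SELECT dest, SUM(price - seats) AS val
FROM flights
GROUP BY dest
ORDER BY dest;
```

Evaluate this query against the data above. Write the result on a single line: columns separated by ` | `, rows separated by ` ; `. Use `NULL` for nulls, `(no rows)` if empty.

Cairo | 1977 ; Macau | 1387 ; Reno | 729 ; Tokyo | 40

For each row compute price - seats.
Group by dest; take SUM of the expression per group.
  Cairo: ids {1, 7, 25} → SUM(price - seats)=1977
  Macau: ids {4, 26} → SUM(price - seats)=1387
  Reno: ids {12, 20, 28} → SUM(price - seats)=729
  Tokyo: ids {19} → SUM(price - seats)=40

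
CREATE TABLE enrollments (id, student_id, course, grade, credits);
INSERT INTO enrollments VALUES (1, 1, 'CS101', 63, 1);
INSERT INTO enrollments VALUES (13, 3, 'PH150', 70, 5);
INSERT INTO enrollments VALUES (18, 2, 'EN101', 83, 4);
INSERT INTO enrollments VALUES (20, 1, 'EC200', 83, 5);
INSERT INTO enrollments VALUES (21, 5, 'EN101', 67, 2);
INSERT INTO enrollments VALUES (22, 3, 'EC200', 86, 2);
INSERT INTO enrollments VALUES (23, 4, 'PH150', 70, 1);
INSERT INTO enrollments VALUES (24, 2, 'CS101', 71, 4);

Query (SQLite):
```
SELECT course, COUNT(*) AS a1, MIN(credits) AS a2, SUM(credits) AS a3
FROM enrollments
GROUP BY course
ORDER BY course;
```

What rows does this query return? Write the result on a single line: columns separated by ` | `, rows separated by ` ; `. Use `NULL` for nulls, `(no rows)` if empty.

CS101 | 2 | 1 | 5 ; EC200 | 2 | 2 | 7 ; EN101 | 2 | 2 | 6 ; PH150 | 2 | 1 | 6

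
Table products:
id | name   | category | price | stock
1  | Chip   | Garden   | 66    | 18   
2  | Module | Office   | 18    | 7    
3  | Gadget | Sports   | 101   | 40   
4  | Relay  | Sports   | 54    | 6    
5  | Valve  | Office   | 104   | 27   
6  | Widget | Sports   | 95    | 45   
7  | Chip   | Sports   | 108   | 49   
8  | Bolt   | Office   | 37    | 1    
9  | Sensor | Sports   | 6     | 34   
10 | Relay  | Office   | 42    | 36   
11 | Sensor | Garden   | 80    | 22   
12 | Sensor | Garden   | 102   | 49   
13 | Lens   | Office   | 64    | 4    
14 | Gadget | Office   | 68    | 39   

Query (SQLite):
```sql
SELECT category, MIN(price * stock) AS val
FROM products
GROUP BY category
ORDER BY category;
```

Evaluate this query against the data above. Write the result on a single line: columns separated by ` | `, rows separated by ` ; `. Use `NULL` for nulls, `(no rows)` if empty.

Garden | 1188 ; Office | 37 ; Sports | 204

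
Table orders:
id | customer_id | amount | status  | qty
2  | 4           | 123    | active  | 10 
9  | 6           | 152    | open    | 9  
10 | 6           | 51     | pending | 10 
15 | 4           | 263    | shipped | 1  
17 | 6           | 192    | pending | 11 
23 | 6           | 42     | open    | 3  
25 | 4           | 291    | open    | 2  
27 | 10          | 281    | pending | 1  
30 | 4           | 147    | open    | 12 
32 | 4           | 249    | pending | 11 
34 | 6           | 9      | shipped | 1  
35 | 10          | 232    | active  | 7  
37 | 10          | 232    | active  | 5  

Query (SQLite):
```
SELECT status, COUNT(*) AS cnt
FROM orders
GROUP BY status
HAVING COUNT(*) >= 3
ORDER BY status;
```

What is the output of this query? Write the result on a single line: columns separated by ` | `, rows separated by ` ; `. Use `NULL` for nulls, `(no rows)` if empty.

Partition orders by status; compute COUNT(*) within each group.
HAVING: keep groups with count ≥ 3.
  active: ids {2, 35, 37} → COUNT(*)=3
  open: ids {9, 23, 25, 30} → COUNT(*)=4
  pending: ids {10, 17, 27, 32} → COUNT(*)=4
  shipped: ids {15, 34} → COUNT(*)=2

active | 3 ; open | 4 ; pending | 4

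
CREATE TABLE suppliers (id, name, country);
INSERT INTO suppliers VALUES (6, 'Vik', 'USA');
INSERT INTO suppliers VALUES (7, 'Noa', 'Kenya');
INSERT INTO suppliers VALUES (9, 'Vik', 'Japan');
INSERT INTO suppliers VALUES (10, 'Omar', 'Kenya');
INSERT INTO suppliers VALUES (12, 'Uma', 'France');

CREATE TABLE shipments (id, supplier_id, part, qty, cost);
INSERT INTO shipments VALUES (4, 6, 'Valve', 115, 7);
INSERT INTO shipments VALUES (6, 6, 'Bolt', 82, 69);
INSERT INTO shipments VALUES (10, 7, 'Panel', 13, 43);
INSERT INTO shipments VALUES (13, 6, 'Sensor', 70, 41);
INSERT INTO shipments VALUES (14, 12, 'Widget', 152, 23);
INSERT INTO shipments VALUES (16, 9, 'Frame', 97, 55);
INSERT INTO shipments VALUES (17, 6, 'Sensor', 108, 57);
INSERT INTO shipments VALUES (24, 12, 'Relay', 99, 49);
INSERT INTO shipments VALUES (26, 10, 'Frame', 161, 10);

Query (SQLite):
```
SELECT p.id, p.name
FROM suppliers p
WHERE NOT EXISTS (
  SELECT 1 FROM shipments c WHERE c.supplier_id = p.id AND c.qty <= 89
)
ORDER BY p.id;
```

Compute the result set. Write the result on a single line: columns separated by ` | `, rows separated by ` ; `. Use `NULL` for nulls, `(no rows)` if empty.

9 | Vik ; 10 | Omar ; 12 | Uma

For each suppliers row, check whether any shipments with matching supplier_id has qty <= 89.
Keep rows where that is false.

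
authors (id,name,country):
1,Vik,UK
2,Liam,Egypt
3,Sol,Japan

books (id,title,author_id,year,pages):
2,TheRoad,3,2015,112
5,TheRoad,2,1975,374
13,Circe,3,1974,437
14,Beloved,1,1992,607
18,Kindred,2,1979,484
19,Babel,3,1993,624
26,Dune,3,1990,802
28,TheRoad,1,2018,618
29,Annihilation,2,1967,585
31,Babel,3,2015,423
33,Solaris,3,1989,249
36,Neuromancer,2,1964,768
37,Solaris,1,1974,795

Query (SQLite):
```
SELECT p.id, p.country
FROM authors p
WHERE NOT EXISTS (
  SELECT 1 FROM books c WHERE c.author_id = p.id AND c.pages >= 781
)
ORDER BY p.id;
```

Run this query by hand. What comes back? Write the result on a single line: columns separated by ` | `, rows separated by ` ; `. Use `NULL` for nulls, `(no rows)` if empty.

2 | Egypt

For each authors row, check whether any books with matching author_id has pages >= 781.
Keep rows where that is false.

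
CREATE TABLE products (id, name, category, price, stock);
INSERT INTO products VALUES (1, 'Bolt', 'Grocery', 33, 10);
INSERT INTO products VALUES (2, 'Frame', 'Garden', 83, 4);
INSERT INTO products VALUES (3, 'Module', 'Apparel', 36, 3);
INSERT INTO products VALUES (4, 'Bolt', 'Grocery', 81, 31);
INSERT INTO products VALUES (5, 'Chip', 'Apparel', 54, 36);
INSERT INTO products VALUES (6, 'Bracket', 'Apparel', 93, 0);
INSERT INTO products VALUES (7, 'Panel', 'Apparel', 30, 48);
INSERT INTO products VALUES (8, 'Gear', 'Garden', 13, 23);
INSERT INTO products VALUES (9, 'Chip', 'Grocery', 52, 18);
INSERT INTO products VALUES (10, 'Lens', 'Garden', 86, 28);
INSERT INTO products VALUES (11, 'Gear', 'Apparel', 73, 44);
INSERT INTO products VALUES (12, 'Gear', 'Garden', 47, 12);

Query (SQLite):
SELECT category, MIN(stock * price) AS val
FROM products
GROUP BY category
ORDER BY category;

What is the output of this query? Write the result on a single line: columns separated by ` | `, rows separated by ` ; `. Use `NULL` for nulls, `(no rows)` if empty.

Apparel | 0 ; Garden | 299 ; Grocery | 330

For each row compute stock * price.
Group by category; take MIN of the expression per group.
  Apparel: ids {3, 5, 6, 7, 11} → MIN(stock * price)=0
  Garden: ids {2, 8, 10, 12} → MIN(stock * price)=299
  Grocery: ids {1, 4, 9} → MIN(stock * price)=330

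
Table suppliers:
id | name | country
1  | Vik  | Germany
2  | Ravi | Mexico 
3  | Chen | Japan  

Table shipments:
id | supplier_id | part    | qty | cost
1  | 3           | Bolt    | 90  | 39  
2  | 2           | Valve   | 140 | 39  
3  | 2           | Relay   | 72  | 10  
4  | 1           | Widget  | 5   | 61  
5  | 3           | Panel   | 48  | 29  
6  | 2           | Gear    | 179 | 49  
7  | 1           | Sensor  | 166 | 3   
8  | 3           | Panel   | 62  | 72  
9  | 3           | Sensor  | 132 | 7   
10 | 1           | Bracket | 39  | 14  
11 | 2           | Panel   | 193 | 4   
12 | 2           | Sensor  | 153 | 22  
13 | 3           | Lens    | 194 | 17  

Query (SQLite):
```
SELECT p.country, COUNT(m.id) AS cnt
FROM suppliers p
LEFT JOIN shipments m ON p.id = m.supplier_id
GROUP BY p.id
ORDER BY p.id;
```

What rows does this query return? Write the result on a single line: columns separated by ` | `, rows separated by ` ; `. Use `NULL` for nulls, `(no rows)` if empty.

LEFT JOIN keeps every suppliers row; unmatched ones get NULL for shipments columns.
Group by suppliers.id and compute COUNT(m.id). COUNT(col) of an all-NULL group is 0.
  1: ids {4, 7, 10} → COUNT(m.id)=3
  2: ids {2, 3, 6, 11, 12} → COUNT(m.id)=5
  3: ids {1, 5, 8, 9, 13} → COUNT(m.id)=5

Germany | 3 ; Mexico | 5 ; Japan | 5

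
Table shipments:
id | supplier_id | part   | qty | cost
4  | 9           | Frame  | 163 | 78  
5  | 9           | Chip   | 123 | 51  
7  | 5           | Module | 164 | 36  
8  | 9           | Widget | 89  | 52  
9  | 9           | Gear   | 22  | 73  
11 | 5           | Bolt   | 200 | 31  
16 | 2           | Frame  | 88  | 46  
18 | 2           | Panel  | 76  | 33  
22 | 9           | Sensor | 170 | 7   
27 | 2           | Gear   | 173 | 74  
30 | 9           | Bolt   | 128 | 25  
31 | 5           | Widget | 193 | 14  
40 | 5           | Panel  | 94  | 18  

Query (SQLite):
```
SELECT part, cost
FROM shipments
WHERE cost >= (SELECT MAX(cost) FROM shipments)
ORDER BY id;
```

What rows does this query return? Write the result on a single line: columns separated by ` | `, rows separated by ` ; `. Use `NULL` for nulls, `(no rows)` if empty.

Scalar subquery: MAX(cost) over all shipments rows = 78.
Keep rows where cost >= that value.

Frame | 78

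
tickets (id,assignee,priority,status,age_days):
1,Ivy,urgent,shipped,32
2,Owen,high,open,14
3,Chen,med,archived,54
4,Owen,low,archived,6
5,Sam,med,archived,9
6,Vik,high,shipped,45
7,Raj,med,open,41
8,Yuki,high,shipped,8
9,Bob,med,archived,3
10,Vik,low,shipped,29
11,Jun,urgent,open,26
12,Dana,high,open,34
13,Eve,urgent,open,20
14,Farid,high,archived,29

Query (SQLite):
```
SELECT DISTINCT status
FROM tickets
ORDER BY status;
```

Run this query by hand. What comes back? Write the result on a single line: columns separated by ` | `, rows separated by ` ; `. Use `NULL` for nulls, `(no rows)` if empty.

Collect distinct status values from tickets.

archived ; open ; shipped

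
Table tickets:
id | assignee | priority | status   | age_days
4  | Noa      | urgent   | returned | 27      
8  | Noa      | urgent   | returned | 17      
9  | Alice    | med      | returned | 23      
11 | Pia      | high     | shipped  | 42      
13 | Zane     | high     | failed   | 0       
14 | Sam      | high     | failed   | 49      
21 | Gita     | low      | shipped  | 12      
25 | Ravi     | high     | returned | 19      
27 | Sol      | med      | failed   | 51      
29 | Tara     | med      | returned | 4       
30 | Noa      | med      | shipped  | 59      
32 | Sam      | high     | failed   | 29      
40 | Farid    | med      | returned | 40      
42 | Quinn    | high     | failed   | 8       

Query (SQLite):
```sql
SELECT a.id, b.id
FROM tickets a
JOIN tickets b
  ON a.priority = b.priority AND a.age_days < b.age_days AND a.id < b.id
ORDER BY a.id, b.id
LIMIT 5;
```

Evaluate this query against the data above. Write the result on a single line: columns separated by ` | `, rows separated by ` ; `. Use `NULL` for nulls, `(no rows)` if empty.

Pairs (a,b) with same priority, a.age_days < b.age_days, a.id < b.id.
priority groups: high:{11,13,14,25,32,42} low:{21} med:{9,27,29,30,40} urgent:{4,8}
Ordered by (a.id, b.id); first 5.

9 | 27 ; 9 | 30 ; 9 | 40 ; 11 | 14 ; 13 | 14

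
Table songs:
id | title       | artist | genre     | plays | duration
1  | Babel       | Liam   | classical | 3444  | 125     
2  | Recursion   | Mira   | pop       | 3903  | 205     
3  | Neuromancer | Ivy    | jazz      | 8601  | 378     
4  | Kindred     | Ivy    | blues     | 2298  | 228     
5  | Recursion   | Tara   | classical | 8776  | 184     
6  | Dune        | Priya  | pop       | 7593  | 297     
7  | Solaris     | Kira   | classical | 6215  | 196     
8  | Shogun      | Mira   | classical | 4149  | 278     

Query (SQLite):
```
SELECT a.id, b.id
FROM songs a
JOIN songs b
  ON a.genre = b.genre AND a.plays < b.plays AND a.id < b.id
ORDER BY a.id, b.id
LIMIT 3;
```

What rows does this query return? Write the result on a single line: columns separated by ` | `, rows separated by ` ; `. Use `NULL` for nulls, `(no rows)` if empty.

Pairs (a,b) with same genre, a.plays < b.plays, a.id < b.id.
genre groups: blues:{4} classical:{1,5,7,8} jazz:{3} pop:{2,6}
Ordered by (a.id, b.id); first 3.

1 | 5 ; 1 | 7 ; 1 | 8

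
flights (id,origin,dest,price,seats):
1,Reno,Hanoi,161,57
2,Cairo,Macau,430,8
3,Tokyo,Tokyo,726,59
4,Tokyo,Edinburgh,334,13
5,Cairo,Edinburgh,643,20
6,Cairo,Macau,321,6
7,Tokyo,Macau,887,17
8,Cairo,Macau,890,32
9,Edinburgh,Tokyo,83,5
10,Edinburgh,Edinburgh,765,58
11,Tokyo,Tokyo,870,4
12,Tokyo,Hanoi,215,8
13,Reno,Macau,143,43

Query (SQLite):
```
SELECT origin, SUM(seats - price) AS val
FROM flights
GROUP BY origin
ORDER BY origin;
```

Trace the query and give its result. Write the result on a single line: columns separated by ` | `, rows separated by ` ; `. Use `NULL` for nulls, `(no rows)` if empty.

For each row compute seats - price.
Group by origin; take SUM of the expression per group.
  Cairo: ids {2, 5, 6, 8} → SUM(seats - price)=-2218
  Edinburgh: ids {9, 10} → SUM(seats - price)=-785
  Reno: ids {1, 13} → SUM(seats - price)=-204
  Tokyo: ids {3, 4, 7, 11, 12} → SUM(seats - price)=-2931

Cairo | -2218 ; Edinburgh | -785 ; Reno | -204 ; Tokyo | -2931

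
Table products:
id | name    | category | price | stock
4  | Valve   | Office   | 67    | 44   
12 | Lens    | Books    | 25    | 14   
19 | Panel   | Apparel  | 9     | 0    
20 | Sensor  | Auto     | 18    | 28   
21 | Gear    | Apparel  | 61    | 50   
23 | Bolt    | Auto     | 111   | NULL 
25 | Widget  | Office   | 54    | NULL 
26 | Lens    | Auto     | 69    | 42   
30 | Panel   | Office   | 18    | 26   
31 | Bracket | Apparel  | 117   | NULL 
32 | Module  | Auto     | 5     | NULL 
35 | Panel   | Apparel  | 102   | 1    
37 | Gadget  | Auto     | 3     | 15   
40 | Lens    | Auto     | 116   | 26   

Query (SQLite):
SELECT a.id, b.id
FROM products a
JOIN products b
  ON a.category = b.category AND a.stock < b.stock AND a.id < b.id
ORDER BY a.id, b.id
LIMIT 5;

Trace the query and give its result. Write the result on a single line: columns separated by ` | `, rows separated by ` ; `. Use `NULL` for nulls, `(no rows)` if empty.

Pairs (a,b) with same category, a.stock < b.stock, a.id < b.id.
category groups: Apparel:{19,21,31,35} Auto:{20,23,26,32,37,40} Books:{12} Office:{4,25,30}
Ordered by (a.id, b.id); first 5.

19 | 21 ; 19 | 35 ; 20 | 26 ; 37 | 40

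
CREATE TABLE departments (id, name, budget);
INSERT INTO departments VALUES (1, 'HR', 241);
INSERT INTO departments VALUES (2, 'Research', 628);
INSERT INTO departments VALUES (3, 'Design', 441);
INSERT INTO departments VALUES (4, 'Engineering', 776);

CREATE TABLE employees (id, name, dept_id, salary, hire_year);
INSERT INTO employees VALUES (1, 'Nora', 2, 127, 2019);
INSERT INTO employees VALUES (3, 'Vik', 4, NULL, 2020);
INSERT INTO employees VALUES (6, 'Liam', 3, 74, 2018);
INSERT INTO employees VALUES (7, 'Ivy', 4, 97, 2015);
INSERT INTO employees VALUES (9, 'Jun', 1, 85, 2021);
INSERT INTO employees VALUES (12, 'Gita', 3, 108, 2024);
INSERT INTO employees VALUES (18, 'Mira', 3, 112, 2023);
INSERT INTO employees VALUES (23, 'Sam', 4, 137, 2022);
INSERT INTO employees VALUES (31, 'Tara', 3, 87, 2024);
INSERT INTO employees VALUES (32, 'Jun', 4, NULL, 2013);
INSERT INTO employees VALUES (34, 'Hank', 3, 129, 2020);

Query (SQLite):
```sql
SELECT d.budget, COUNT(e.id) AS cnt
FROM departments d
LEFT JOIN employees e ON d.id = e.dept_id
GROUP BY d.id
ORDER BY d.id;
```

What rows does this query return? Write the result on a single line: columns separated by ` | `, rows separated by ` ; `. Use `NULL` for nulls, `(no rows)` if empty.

LEFT JOIN keeps every departments row; unmatched ones get NULL for employees columns.
Group by departments.id and compute COUNT(e.id). COUNT(col) of an all-NULL group is 0.
  1: ids {9} → COUNT(e.id)=1
  2: ids {1} → COUNT(e.id)=1
  3: ids {6, 12, 18, 31, 34} → COUNT(e.id)=5
  4: ids {3, 7, 23, 32} → COUNT(e.id)=4

241 | 1 ; 628 | 1 ; 441 | 5 ; 776 | 4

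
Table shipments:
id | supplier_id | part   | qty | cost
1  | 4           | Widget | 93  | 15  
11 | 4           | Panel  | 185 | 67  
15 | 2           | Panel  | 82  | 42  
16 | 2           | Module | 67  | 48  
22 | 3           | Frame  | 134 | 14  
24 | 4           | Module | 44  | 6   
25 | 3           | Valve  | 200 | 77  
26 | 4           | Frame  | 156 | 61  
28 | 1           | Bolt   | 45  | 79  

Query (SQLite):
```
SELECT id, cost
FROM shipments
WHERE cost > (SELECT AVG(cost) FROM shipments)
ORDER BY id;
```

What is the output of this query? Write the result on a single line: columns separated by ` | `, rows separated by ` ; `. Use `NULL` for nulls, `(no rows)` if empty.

Scalar subquery: AVG(cost) over all shipments rows = 45.444444 (≈; comparison uses full precision).
Keep rows where cost > that value.

11 | 67 ; 16 | 48 ; 25 | 77 ; 26 | 61 ; 28 | 79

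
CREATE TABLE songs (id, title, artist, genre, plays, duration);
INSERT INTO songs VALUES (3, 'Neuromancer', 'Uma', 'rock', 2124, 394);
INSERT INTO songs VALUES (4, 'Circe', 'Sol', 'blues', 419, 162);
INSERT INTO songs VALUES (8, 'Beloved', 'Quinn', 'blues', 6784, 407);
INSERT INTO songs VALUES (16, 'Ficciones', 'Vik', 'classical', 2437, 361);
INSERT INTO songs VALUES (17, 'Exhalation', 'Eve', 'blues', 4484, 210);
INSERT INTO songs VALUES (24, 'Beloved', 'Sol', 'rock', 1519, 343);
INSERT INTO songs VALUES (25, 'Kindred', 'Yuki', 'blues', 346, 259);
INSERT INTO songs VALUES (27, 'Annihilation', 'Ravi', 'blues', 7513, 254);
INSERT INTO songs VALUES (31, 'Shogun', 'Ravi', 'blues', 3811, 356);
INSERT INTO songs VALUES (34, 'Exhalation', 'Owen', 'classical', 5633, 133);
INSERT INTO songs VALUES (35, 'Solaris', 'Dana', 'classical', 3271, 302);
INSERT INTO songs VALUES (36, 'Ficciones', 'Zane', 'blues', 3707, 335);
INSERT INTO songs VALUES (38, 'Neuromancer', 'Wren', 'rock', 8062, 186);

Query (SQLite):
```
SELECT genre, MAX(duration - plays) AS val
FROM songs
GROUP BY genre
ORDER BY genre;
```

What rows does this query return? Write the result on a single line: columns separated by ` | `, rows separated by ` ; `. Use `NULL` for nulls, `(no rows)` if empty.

For each row compute duration - plays.
Group by genre; take MAX of the expression per group.
  blues: ids {4, 8, 17, 25, 27, 31, 36} → MAX(duration - plays)=-87
  classical: ids {16, 34, 35} → MAX(duration - plays)=-2076
  rock: ids {3, 24, 38} → MAX(duration - plays)=-1176

blues | -87 ; classical | -2076 ; rock | -1176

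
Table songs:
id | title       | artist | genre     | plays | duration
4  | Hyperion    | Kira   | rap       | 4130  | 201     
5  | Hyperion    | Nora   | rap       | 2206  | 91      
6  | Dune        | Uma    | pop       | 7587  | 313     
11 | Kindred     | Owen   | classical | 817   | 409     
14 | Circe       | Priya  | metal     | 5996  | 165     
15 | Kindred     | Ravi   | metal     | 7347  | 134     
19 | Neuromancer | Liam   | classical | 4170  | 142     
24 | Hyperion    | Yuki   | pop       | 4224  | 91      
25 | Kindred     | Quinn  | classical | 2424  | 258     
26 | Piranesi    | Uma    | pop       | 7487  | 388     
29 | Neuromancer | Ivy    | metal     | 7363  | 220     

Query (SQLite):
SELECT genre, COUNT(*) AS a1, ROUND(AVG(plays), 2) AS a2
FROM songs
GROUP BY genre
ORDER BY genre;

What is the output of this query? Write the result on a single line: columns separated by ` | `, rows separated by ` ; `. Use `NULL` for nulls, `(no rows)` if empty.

classical | 3 | 2470.33 ; metal | 3 | 6902 ; pop | 3 | 6432.67 ; rap | 2 | 3168

Group songs by genre.
Per group compute: COUNT(*), ROUND(AVG(plays), 2).
  classical: ids {11, 19, 25} → COUNT(*)=3, ROUND(AVG(plays), 2)=2470.33
  metal: ids {14, 15, 29} → COUNT(*)=3, ROUND(AVG(plays), 2)=6902
  pop: ids {6, 24, 26} → COUNT(*)=3, ROUND(AVG(plays), 2)=6432.67
  rap: ids {4, 5} → COUNT(*)=2, ROUND(AVG(plays), 2)=3168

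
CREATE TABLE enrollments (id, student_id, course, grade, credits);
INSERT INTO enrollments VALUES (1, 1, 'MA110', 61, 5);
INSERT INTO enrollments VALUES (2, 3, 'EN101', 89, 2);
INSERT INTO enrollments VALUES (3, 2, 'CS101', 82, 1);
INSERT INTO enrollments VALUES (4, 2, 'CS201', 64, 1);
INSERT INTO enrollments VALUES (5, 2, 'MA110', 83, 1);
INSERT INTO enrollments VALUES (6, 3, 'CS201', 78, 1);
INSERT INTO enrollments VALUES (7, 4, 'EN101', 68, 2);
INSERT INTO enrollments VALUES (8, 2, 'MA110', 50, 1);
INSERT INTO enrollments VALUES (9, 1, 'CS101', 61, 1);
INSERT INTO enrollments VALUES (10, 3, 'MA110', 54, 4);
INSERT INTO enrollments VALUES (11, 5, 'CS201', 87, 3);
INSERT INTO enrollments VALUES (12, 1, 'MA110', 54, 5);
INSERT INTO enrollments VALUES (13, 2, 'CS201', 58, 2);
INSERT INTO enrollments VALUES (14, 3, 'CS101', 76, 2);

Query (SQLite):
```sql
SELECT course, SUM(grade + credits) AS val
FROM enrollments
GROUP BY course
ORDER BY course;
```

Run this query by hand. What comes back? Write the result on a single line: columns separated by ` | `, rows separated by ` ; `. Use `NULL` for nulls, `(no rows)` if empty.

CS101 | 223 ; CS201 | 294 ; EN101 | 161 ; MA110 | 318

For each row compute grade + credits.
Group by course; take SUM of the expression per group.
  CS101: ids {3, 9, 14} → SUM(grade + credits)=223
  CS201: ids {4, 6, 11, 13} → SUM(grade + credits)=294
  EN101: ids {2, 7} → SUM(grade + credits)=161
  MA110: ids {1, 5, 8, 10, 12} → SUM(grade + credits)=318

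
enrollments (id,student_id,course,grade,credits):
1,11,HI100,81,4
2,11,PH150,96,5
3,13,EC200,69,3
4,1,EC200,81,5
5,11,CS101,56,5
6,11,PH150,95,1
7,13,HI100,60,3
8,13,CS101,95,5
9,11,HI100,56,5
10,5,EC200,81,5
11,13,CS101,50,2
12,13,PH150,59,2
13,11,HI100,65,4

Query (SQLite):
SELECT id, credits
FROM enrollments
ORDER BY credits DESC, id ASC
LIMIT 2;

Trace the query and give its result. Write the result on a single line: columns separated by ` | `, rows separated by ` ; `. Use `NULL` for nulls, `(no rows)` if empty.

2 | 5 ; 4 | 5

Sort by credits desc, tiebreak id asc: (5, id=2), (5, id=4), (5, id=5), (5, id=8), (5, id=9) …. Take first 2.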